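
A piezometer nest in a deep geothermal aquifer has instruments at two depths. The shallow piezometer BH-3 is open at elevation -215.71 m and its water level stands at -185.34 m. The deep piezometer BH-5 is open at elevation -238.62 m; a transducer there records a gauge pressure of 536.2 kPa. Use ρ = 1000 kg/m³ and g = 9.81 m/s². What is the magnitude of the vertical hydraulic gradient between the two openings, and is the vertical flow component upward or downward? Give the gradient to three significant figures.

Total head at BH-3: h = -185.34 m (water level in the standpipe).
Pressure head at BH-5: ψ = P/(ρg) = 536.2×1000 / (1000 × 9.81) = 54.66 m.
Total head at BH-5: h = z + ψ = -238.62 + 54.66 = -183.96 m.
Δh = h(BH-3) − h(BH-5) = -185.34 − (-183.96) = -1.38 m.
Vertical separation Δz = -215.71 − (-238.62) = 22.91 m.
|i_v| = |Δh| / Δz = 1.38 / 22.91 = 0.0602.
Head is higher in the deep piezometer, so vertical flow is upward (discharge condition).

|i_v| ≈ 0.0602; vertical flow is upward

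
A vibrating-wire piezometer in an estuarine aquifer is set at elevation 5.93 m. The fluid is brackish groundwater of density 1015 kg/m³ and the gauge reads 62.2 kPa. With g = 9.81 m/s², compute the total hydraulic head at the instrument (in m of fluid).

ψ = P/(ρg) = 62.2×1000 / (1015 × 9.81) = 6.25 m.
h = z + ψ = 5.93 + 6.25 = 12.18 m.

h ≈ 12.18 m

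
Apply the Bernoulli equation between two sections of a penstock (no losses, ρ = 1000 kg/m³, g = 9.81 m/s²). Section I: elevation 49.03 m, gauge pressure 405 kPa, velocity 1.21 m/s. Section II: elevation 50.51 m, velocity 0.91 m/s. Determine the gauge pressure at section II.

Pressure head at I: ψ₁ = P₁/(ρg) = 405×1000 / (1000 × 9.81) = 41.28 m.
Velocity heads: v₁²/2g = 1.21²/19.62 = 0.075 m; v₂²/2g = 0.91²/19.62 = 0.042 m.
Total head H = z₁ + ψ₁ + v₁²/2g = 49.03 + 41.28 + 0.075 = 90.39 m.
ψ₂ = H − z₂ − v₂²/2g = 90.39 − 50.51 − 0.042 = 39.84 m.
P₂ = ρgψ₂ = 1000 × 9.81 × 39.84 ≈ 391 kPa.

P₂ ≈ 391 kPa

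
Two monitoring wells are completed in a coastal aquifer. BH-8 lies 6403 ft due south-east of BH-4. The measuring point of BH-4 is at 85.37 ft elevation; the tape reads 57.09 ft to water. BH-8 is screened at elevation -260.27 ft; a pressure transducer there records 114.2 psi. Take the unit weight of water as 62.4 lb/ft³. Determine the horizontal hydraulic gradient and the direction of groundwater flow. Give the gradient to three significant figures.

i ≈ 0.00391; groundwater flows toward the south-east

Total head at BH-4: h = 85.37 − 57.09 = 28.28 ft.
Pressure head at BH-8: ψ = 144·P/γ = 144 × 114.2 / 62.4 = 263.54 ft.
Total head at BH-8: h = z + ψ = -260.27 + 263.54 = 3.27 ft.
Head difference: h(BH-4) − h(BH-8) = 28.28 − 3.27 = 25.01 ft.
Hydraulic gradient: i = |Δh| / L = 25.01 / 6403 = 0.00391.
Flow is from higher to lower head: from BH-4 toward BH-8, i.e. toward the south-east.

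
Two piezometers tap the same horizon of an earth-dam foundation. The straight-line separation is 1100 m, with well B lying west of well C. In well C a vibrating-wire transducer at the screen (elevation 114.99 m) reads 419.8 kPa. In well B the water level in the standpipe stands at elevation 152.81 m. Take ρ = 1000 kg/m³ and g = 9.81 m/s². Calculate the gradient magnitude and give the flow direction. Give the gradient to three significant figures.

i ≈ 0.00452; groundwater flows toward the west

Pressure head at well C: ψ = P/(ρg) = 419.8×1000 / (1000 × 9.81) = 42.79 m.
Total head at well C: h = z + ψ = 114.99 + 42.79 = 157.78 m.
Total head at well B: h = 152.81 m (water level in the piezometer is the total head).
Head difference: h(well C) − h(well B) = 157.78 − 152.81 = 4.97 m.
Hydraulic gradient: i = |Δh| / L = 4.97 / 1100 = 0.00452.
Flow is from higher to lower head: from well C toward well B, i.e. toward the west.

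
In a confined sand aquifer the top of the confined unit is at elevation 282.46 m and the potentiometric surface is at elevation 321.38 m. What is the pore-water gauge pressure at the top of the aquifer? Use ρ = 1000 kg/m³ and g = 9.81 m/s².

P ≈ 382 kPa

Pressure head at the aquifer top: ψ = h − z = 321.38 − 282.46 = 38.92 m.
P = ρgψ = 1000 × 9.81 × 38.92 = 381805 Pa ≈ 382 kPa.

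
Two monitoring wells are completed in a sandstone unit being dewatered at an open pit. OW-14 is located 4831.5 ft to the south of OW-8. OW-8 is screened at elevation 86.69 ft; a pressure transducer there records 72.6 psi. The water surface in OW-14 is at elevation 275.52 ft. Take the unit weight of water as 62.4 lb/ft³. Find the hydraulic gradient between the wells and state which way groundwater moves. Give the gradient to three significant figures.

i ≈ 0.00441; groundwater flows toward the north

Pressure head at OW-8: ψ = 144·P/γ = 144 × 72.6 / 62.4 = 167.54 ft.
Total head at OW-8: h = z + ψ = 86.69 + 167.54 = 254.23 ft.
Total head at OW-14: h = 275.52 ft (water level in the piezometer is the total head).
Head difference: h(OW-8) − h(OW-14) = 254.23 − 275.52 = -21.29 ft.
Hydraulic gradient: i = |Δh| / L = 21.29 / 4831.5 = 0.00441.
Flow is from higher to lower head: from OW-14 toward OW-8, i.e. toward the north.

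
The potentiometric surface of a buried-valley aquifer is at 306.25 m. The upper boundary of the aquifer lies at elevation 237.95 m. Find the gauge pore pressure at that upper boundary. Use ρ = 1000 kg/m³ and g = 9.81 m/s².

Pressure head at the aquifer top: ψ = h − z = 306.25 − 237.95 = 68.30 m.
P = ρgψ = 1000 × 9.81 × 68.30 = 670023 Pa ≈ 670 kPa.

P ≈ 670 kPa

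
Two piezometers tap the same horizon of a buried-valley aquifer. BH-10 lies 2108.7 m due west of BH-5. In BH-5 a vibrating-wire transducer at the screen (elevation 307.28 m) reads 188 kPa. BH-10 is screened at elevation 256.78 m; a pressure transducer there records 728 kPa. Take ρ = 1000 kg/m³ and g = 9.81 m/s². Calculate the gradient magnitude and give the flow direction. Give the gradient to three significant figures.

Pressure head at BH-5: ψ = P/(ρg) = 188×1000 / (1000 × 9.81) = 19.16 m.
Total head at BH-5: h = z + ψ = 307.28 + 19.16 = 326.44 m.
Pressure head at BH-10: ψ = P/(ρg) = 728×1000 / (1000 × 9.81) = 74.21 m.
Total head at BH-10: h = z + ψ = 256.78 + 74.21 = 330.99 m.
Head difference: h(BH-5) − h(BH-10) = 326.44 − 330.99 = -4.55 m.
Hydraulic gradient: i = |Δh| / L = 4.55 / 2108.7 = 0.00216.
Flow is from higher to lower head: from BH-10 toward BH-5, i.e. toward the east.

i ≈ 0.00216; groundwater flows toward the east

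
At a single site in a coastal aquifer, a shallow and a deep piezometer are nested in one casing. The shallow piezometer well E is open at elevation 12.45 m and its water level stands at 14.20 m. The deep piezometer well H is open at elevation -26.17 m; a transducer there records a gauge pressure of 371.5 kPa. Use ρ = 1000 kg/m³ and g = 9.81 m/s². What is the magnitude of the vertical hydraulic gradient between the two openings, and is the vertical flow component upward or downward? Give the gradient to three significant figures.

Total head at well E: h = 14.20 m (water level in the standpipe).
Pressure head at well H: ψ = P/(ρg) = 371.5×1000 / (1000 × 9.81) = 37.87 m.
Total head at well H: h = z + ψ = -26.17 + 37.87 = 11.70 m.
Δh = h(well E) − h(well H) = 14.20 − 11.70 = 2.50 m.
Vertical separation Δz = 12.45 − (-26.17) = 38.62 m.
|i_v| = |Δh| / Δz = 2.50 / 38.62 = 0.0647.
Head is higher in the shallow piezometer, so vertical flow is downward (recharge condition).

|i_v| ≈ 0.0647; vertical flow is downward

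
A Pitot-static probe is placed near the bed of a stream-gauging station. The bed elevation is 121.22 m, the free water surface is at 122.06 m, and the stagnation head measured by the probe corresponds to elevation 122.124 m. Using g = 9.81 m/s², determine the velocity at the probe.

v ≈ 1.12 m/s

Near the bed, under hydrostatic conditions, the piezometric head (z + ψ) equals the free-surface elevation, 122.06 m.
Velocity head = total − piezometric = 122.124 − 122.06 = 0.064 m.
v = √(2g·h_v) = √(2 × 9.81 × 0.064) = 1.12 m/s.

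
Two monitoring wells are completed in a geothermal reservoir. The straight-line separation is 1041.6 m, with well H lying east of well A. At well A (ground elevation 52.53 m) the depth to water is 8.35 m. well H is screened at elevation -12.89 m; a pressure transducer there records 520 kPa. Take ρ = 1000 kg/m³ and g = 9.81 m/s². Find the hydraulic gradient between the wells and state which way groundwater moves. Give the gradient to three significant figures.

i ≈ 0.00390; groundwater flows toward the east

Total head at well A: h = 52.53 − 8.35 = 44.18 m.
Pressure head at well H: ψ = P/(ρg) = 520×1000 / (1000 × 9.81) = 53.01 m.
Total head at well H: h = z + ψ = -12.89 + 53.01 = 40.12 m.
Head difference: h(well A) − h(well H) = 44.18 − 40.12 = 4.06 m.
Hydraulic gradient: i = |Δh| / L = 4.06 / 1041.6 = 0.00390.
Flow is from higher to lower head: from well A toward well H, i.e. toward the east.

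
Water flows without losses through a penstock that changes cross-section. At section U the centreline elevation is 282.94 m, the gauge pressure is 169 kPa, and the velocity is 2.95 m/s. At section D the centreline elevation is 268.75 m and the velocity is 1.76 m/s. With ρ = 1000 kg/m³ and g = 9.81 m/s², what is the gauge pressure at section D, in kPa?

Pressure head at U: ψ₁ = P₁/(ρg) = 169×1000 / (1000 × 9.81) = 17.23 m.
Velocity heads: v₁²/2g = 2.95²/19.62 = 0.444 m; v₂²/2g = 1.76²/19.62 = 0.158 m.
Total head H = z₁ + ψ₁ + v₁²/2g = 282.94 + 17.23 + 0.444 = 300.61 m.
ψ₂ = H − z₂ − v₂²/2g = 300.61 − 268.75 − 0.158 = 31.70 m.
P₂ = ρgψ₂ = 1000 × 9.81 × 31.70 ≈ 311 kPa.

P₂ ≈ 311 kPa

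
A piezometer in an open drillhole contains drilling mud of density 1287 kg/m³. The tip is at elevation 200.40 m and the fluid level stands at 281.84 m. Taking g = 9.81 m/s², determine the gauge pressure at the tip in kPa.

P ≈ 1030 kPa

Pressure head ψ = h − z = 281.84 − 200.40 = 81.44 m.
P = ρgψ = 1287 × 9.81 × 81.44 = 1028218 Pa ≈ 1030 kPa.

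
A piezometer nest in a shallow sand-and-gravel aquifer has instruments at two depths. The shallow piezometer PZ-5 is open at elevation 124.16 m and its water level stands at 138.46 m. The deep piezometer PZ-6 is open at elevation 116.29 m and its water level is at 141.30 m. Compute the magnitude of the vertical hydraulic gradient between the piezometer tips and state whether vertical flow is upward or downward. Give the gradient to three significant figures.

|i_v| ≈ 0.361; vertical flow is upward

Total head at PZ-5: h = 138.46 m (water level in the standpipe).
Total head at PZ-6: h = 141.30 m.
Δh = h(PZ-5) − h(PZ-6) = 138.46 − 141.30 = -2.84 m.
Vertical separation Δz = 124.16 − 116.29 = 7.87 m.
|i_v| = |Δh| / Δz = 2.84 / 7.87 = 0.361.
Head is higher in the deep piezometer, so vertical flow is upward (discharge condition).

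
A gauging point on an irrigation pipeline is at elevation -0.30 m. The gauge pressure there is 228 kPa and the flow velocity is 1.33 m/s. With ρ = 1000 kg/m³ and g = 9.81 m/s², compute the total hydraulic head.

Pressure head ψ = P/(ρg) = 228×1000 / (1000 × 9.81) = 23.24 m.
Velocity head = v²/(2g) = 1.33² / (2 × 9.81) = 0.090 m.
h = z + ψ + v²/(2g) = -0.30 + 23.24 + 0.090 = 23.03 m.

h ≈ 23.03 m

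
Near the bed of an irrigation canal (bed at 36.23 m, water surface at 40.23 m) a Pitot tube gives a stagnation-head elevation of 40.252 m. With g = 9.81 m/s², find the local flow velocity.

Near the bed, under hydrostatic conditions, the piezometric head (z + ψ) equals the free-surface elevation, 40.23 m.
Velocity head = total − piezometric = 40.252 − 40.23 = 0.022 m.
v = √(2g·h_v) = √(2 × 9.81 × 0.022) = 0.657 m/s.

v ≈ 0.657 m/s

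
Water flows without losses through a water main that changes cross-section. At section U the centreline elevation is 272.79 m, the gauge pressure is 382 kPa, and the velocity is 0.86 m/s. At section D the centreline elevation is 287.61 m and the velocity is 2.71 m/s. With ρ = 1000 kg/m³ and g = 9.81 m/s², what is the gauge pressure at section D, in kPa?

P₂ ≈ 233 kPa

Pressure head at U: ψ₁ = P₁/(ρg) = 382×1000 / (1000 × 9.81) = 38.94 m.
Velocity heads: v₁²/2g = 0.86²/19.62 = 0.038 m; v₂²/2g = 2.71²/19.62 = 0.374 m.
Total head H = z₁ + ψ₁ + v₁²/2g = 272.79 + 38.94 + 0.038 = 311.77 m.
ψ₂ = H − z₂ − v₂²/2g = 311.77 − 287.61 − 0.374 = 23.79 m.
P₂ = ρgψ₂ = 1000 × 9.81 × 23.79 ≈ 233 kPa.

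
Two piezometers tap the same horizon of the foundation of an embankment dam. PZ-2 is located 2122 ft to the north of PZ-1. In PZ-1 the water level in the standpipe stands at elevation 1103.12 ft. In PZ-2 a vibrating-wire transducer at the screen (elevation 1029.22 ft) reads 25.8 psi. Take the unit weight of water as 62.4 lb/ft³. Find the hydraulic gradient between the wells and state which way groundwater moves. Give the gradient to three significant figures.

Total head at PZ-1: h = 1103.12 ft (water level in the piezometer is the total head).
Pressure head at PZ-2: ψ = 144·P/γ = 144 × 25.8 / 62.4 = 59.54 ft.
Total head at PZ-2: h = z + ψ = 1029.22 + 59.54 = 1088.76 ft.
Head difference: h(PZ-1) − h(PZ-2) = 1103.12 − 1088.76 = 14.36 ft.
Hydraulic gradient: i = |Δh| / L = 14.36 / 2122 = 0.00677.
Flow is from higher to lower head: from PZ-1 toward PZ-2, i.e. toward the north.

i ≈ 0.00677; groundwater flows toward the north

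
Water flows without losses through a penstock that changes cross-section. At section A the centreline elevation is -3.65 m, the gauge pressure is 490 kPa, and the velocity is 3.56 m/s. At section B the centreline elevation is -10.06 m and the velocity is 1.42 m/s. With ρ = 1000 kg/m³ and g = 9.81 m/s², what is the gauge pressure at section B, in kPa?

Pressure head at A: ψ₁ = P₁/(ρg) = 490×1000 / (1000 × 9.81) = 49.95 m.
Velocity heads: v₁²/2g = 3.56²/19.62 = 0.646 m; v₂²/2g = 1.42²/19.62 = 0.103 m.
Total head H = z₁ + ψ₁ + v₁²/2g = -3.65 + 49.95 + 0.646 = 46.95 m.
ψ₂ = H − z₂ − v₂²/2g = 46.95 − (-10.06) − 0.103 = 56.91 m.
P₂ = ρgψ₂ = 1000 × 9.81 × 56.91 ≈ 558 kPa.

P₂ ≈ 558 kPa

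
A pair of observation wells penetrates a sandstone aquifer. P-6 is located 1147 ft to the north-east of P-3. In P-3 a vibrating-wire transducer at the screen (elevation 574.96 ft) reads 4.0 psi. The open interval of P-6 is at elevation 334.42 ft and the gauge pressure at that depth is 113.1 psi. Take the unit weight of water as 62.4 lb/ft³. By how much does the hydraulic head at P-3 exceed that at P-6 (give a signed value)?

Pressure head at P-3: ψ = 144·P/γ = 144 × 4.0 / 62.4 = 9.23 ft.
Total head at P-3: h = z + ψ = 574.96 + 9.23 = 584.19 ft.
Pressure head at P-6: ψ = 144·P/γ = 144 × 113.1 / 62.4 = 261.00 ft.
Total head at P-6: h = z + ψ = 334.42 + 261.00 = 595.42 ft.
Head difference: h(P-3) − h(P-6) = 584.19 − 595.42 = -11.23 ft.

Δh ≈ -11.23 ft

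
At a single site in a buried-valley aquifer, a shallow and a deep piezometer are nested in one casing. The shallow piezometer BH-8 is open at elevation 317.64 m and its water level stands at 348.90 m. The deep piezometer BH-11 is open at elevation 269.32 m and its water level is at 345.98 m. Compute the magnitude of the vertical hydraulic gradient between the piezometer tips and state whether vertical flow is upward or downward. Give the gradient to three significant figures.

Total head at BH-8: h = 348.90 m (water level in the standpipe).
Total head at BH-11: h = 345.98 m.
Δh = h(BH-8) − h(BH-11) = 348.90 − 345.98 = 2.92 m.
Vertical separation Δz = 317.64 − 269.32 = 48.32 m.
|i_v| = |Δh| / Δz = 2.92 / 48.32 = 0.0604.
Head is higher in the shallow piezometer, so vertical flow is downward (recharge condition).

|i_v| ≈ 0.0604; vertical flow is downward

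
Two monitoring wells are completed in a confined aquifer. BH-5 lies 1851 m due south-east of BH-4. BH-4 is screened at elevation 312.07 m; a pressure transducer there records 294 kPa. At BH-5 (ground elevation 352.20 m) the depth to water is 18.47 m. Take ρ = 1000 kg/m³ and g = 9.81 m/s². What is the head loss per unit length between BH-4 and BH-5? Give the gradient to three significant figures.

i ≈ 0.00449 m/m

Pressure head at BH-4: ψ = P/(ρg) = 294×1000 / (1000 × 9.81) = 29.97 m.
Total head at BH-4: h = z + ψ = 312.07 + 29.97 = 342.04 m.
Total head at BH-5: h = 352.20 − 18.47 = 333.73 m.
Head difference: h(BH-4) − h(BH-5) = 342.04 − 333.73 = 8.31 m.
Hydraulic gradient: i = |Δh| / L = 8.31 / 1851 = 0.00449.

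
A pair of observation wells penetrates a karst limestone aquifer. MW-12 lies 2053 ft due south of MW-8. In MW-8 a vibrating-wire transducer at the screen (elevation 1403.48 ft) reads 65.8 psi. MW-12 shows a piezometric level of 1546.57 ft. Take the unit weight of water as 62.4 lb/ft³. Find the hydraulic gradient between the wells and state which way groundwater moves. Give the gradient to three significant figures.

i ≈ 0.00427; groundwater flows toward the south

Pressure head at MW-8: ψ = 144·P/γ = 144 × 65.8 / 62.4 = 151.85 ft.
Total head at MW-8: h = z + ψ = 1403.48 + 151.85 = 1555.33 ft.
Total head at MW-12: h = 1546.57 ft (water level in the piezometer is the total head).
Head difference: h(MW-8) − h(MW-12) = 1555.33 − 1546.57 = 8.76 ft.
Hydraulic gradient: i = |Δh| / L = 8.76 / 2053 = 0.00427.
Flow is from higher to lower head: from MW-8 toward MW-12, i.e. toward the south.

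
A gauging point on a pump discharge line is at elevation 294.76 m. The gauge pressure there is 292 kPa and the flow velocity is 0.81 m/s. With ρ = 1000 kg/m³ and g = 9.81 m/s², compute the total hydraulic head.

Pressure head ψ = P/(ρg) = 292×1000 / (1000 × 9.81) = 29.77 m.
Velocity head = v²/(2g) = 0.81² / (2 × 9.81) = 0.033 m.
h = z + ψ + v²/(2g) = 294.76 + 29.77 + 0.033 = 324.56 m.

h ≈ 324.56 m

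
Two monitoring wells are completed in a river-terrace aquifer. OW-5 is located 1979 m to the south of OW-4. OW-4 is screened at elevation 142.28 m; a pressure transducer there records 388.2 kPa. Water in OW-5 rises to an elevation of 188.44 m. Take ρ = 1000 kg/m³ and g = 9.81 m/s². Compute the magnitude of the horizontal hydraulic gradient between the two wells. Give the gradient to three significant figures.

i ≈ 0.00333

Pressure head at OW-4: ψ = P/(ρg) = 388.2×1000 / (1000 × 9.81) = 39.57 m.
Total head at OW-4: h = z + ψ = 142.28 + 39.57 = 181.85 m.
Total head at OW-5: h = 188.44 m (water level in the piezometer is the total head).
Head difference: h(OW-4) − h(OW-5) = 181.85 − 188.44 = -6.59 m.
Hydraulic gradient: i = |Δh| / L = 6.59 / 1979 = 0.00333.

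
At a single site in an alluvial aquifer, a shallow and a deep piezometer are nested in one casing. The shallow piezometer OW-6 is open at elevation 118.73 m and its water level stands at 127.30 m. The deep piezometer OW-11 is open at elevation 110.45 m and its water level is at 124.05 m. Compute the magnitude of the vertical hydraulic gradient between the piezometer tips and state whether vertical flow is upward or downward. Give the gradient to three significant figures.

|i_v| ≈ 0.393; vertical flow is downward

Total head at OW-6: h = 127.30 m (water level in the standpipe).
Total head at OW-11: h = 124.05 m.
Δh = h(OW-6) − h(OW-11) = 127.30 − 124.05 = 3.25 m.
Vertical separation Δz = 118.73 − 110.45 = 8.28 m.
|i_v| = |Δh| / Δz = 3.25 / 8.28 = 0.393.
Head is higher in the shallow piezometer, so vertical flow is downward (recharge condition).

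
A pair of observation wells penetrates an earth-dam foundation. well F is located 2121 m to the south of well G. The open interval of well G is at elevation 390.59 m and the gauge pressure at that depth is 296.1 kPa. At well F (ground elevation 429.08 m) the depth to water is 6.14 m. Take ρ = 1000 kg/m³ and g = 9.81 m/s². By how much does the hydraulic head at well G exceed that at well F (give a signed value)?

Pressure head at well G: ψ = P/(ρg) = 296.1×1000 / (1000 × 9.81) = 30.18 m.
Total head at well G: h = z + ψ = 390.59 + 30.18 = 420.77 m.
Total head at well F: h = 429.08 − 6.14 = 422.94 m.
Head difference: h(well G) − h(well F) = 420.77 − 422.94 = -2.17 m.

Δh ≈ -2.17 m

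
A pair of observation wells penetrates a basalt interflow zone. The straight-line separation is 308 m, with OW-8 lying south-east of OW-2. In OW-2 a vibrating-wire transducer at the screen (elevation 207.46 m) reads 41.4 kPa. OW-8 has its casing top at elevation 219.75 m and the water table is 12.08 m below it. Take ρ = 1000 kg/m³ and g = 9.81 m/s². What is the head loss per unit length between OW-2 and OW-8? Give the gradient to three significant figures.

i ≈ 0.0130 m/m

Pressure head at OW-2: ψ = P/(ρg) = 41.4×1000 / (1000 × 9.81) = 4.22 m.
Total head at OW-2: h = z + ψ = 207.46 + 4.22 = 211.68 m.
Total head at OW-8: h = 219.75 − 12.08 = 207.67 m.
Head difference: h(OW-2) − h(OW-8) = 211.68 − 207.67 = 4.01 m.
Hydraulic gradient: i = |Δh| / L = 4.01 / 308 = 0.0130.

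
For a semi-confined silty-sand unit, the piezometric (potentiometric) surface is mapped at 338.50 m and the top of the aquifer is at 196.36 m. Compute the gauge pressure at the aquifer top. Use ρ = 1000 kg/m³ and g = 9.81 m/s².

Pressure head at the aquifer top: ψ = h − z = 338.50 − 196.36 = 142.14 m.
P = ρgψ = 1000 × 9.81 × 142.14 = 1394393 Pa ≈ 1390 kPa.

P ≈ 1390 kPa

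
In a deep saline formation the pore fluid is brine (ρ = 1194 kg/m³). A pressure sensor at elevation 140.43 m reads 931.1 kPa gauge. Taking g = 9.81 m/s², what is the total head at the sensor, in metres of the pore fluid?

h ≈ 219.92 m

ψ = P/(ρg) = 931.1×1000 / (1194 × 9.81) = 79.49 m.
h = z + ψ = 140.43 + 79.49 = 219.92 m.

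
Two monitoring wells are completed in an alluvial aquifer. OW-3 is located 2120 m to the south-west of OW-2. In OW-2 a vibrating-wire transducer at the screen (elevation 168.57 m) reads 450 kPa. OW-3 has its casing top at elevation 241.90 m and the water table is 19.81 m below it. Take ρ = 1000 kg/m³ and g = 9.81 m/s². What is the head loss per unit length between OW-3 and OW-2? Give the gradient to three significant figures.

Pressure head at OW-2: ψ = P/(ρg) = 450×1000 / (1000 × 9.81) = 45.87 m.
Total head at OW-2: h = z + ψ = 168.57 + 45.87 = 214.44 m.
Total head at OW-3: h = 241.90 − 19.81 = 222.09 m.
Head difference: h(OW-2) − h(OW-3) = 214.44 − 222.09 = -7.65 m.
Hydraulic gradient: i = |Δh| / L = 7.65 / 2120 = 0.00361.

i ≈ 0.00361 m/m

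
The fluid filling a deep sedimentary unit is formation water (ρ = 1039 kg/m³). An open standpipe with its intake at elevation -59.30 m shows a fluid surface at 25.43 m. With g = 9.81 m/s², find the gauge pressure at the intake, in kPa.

Pressure head ψ = h − z = 25.43 − (-59.30) = 84.73 m.
P = ρgψ = 1039 × 9.81 × 84.73 = 863618 Pa ≈ 864 kPa.

P ≈ 864 kPa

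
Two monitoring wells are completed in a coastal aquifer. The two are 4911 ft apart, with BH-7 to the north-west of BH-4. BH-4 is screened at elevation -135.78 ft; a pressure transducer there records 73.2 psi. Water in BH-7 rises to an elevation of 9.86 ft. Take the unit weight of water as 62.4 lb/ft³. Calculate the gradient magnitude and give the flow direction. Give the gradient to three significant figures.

i ≈ 0.00474; groundwater flows toward the north-west

Pressure head at BH-4: ψ = 144·P/γ = 144 × 73.2 / 62.4 = 168.92 ft.
Total head at BH-4: h = z + ψ = -135.78 + 168.92 = 33.14 ft.
Total head at BH-7: h = 9.86 ft (water level in the piezometer is the total head).
Head difference: h(BH-4) − h(BH-7) = 33.14 − 9.86 = 23.28 ft.
Hydraulic gradient: i = |Δh| / L = 23.28 / 4911 = 0.00474.
Flow is from higher to lower head: from BH-4 toward BH-7, i.e. toward the north-west.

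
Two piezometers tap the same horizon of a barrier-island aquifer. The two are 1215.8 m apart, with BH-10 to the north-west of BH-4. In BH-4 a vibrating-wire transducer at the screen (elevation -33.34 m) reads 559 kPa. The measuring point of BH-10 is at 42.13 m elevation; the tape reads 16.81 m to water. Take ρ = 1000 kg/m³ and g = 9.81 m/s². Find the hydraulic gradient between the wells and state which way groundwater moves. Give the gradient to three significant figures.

i ≈ 0.00138; groundwater flows toward the south-east

Pressure head at BH-4: ψ = P/(ρg) = 559×1000 / (1000 × 9.81) = 56.98 m.
Total head at BH-4: h = z + ψ = -33.34 + 56.98 = 23.64 m.
Total head at BH-10: h = 42.13 − 16.81 = 25.32 m.
Head difference: h(BH-4) − h(BH-10) = 23.64 − 25.32 = -1.68 m.
Hydraulic gradient: i = |Δh| / L = 1.68 / 1215.8 = 0.00138.
Flow is from higher to lower head: from BH-10 toward BH-4, i.e. toward the south-east.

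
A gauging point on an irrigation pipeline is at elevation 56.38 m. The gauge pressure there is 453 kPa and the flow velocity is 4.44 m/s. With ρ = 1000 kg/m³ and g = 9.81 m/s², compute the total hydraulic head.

Pressure head ψ = P/(ρg) = 453×1000 / (1000 × 9.81) = 46.18 m.
Velocity head = v²/(2g) = 4.44² / (2 × 9.81) = 1.005 m.
h = z + ψ + v²/(2g) = 56.38 + 46.18 + 1.005 = 103.56 m.

h ≈ 103.56 m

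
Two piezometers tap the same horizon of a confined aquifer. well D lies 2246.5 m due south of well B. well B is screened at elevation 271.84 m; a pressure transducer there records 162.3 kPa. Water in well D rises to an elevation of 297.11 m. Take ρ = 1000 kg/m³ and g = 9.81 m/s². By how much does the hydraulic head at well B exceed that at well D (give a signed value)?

Δh ≈ -8.73 m

Pressure head at well B: ψ = P/(ρg) = 162.3×1000 / (1000 × 9.81) = 16.54 m.
Total head at well B: h = z + ψ = 271.84 + 16.54 = 288.38 m.
Total head at well D: h = 297.11 m (water level in the piezometer is the total head).
Head difference: h(well B) − h(well D) = 288.38 − 297.11 = -8.73 m.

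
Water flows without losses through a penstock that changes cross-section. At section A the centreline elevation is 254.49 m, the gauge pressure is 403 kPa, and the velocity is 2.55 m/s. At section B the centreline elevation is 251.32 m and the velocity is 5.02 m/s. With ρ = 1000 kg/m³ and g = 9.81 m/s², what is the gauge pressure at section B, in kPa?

P₂ ≈ 425 kPa

Pressure head at A: ψ₁ = P₁/(ρg) = 403×1000 / (1000 × 9.81) = 41.08 m.
Velocity heads: v₁²/2g = 2.55²/19.62 = 0.331 m; v₂²/2g = 5.02²/19.62 = 1.284 m.
Total head H = z₁ + ψ₁ + v₁²/2g = 254.49 + 41.08 + 0.331 = 295.90 m.
ψ₂ = H − z₂ − v₂²/2g = 295.90 − 251.32 − 1.284 = 43.30 m.
P₂ = ρgψ₂ = 1000 × 9.81 × 43.30 ≈ 425 kPa.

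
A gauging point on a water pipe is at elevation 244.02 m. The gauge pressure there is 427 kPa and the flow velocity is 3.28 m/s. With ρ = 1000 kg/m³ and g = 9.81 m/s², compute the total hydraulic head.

h ≈ 288.10 m

Pressure head ψ = P/(ρg) = 427×1000 / (1000 × 9.81) = 43.53 m.
Velocity head = v²/(2g) = 3.28² / (2 × 9.81) = 0.548 m.
h = z + ψ + v²/(2g) = 244.02 + 43.53 + 0.548 = 288.10 m.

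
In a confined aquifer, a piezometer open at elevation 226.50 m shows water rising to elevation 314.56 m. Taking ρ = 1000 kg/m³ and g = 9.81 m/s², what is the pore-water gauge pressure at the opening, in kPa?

P ≈ 864 kPa

Pressure head ψ = h − z = 314.56 − 226.50 = 88.06 m.
P = ρgψ = 1000 × 9.81 × 88.06 = 863869 Pa ≈ 864 kPa.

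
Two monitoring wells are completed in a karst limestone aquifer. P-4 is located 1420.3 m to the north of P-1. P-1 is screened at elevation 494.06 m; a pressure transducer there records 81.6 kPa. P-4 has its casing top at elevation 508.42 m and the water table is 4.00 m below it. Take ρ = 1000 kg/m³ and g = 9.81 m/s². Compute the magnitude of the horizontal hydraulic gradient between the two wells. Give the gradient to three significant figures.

Pressure head at P-1: ψ = P/(ρg) = 81.6×1000 / (1000 × 9.81) = 8.32 m.
Total head at P-1: h = z + ψ = 494.06 + 8.32 = 502.38 m.
Total head at P-4: h = 508.42 − 4.00 = 504.42 m.
Head difference: h(P-1) − h(P-4) = 502.38 − 504.42 = -2.04 m.
Hydraulic gradient: i = |Δh| / L = 2.04 / 1420.3 = 0.00144.

i ≈ 0.00144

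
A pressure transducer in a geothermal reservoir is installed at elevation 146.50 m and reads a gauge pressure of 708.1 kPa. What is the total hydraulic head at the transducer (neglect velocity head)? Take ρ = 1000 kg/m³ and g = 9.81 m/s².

ψ = P/(ρg) = 708.1×1000 / (1000 × 9.81) = 72.18 m.
h = z + ψ = 146.50 + 72.18 = 218.68 m.

h ≈ 218.68 m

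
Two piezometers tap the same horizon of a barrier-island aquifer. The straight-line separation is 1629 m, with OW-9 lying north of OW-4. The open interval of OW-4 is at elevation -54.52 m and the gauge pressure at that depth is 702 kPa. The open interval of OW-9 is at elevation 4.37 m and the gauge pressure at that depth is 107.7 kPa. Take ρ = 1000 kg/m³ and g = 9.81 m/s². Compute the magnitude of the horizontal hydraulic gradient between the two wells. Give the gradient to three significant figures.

Pressure head at OW-4: ψ = P/(ρg) = 702×1000 / (1000 × 9.81) = 71.56 m.
Total head at OW-4: h = z + ψ = -54.52 + 71.56 = 17.04 m.
Pressure head at OW-9: ψ = P/(ρg) = 107.7×1000 / (1000 × 9.81) = 10.98 m.
Total head at OW-9: h = z + ψ = 4.37 + 10.98 = 15.35 m.
Head difference: h(OW-4) − h(OW-9) = 17.04 − 15.35 = 1.69 m.
Hydraulic gradient: i = |Δh| / L = 1.69 / 1629 = 0.00104.

i ≈ 0.00104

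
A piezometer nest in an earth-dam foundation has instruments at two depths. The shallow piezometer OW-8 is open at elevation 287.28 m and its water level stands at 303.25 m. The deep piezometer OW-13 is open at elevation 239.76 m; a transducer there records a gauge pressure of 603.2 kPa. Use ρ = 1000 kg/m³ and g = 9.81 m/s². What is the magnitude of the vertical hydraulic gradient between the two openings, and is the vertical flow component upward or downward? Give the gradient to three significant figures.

|i_v| ≈ 0.0421; vertical flow is downward

Total head at OW-8: h = 303.25 m (water level in the standpipe).
Pressure head at OW-13: ψ = P/(ρg) = 603.2×1000 / (1000 × 9.81) = 61.49 m.
Total head at OW-13: h = z + ψ = 239.76 + 61.49 = 301.25 m.
Δh = h(OW-8) − h(OW-13) = 303.25 − 301.25 = 2.00 m.
Vertical separation Δz = 287.28 − 239.76 = 47.52 m.
|i_v| = |Δh| / Δz = 2.00 / 47.52 = 0.0421.
Head is higher in the shallow piezometer, so vertical flow is downward (recharge condition).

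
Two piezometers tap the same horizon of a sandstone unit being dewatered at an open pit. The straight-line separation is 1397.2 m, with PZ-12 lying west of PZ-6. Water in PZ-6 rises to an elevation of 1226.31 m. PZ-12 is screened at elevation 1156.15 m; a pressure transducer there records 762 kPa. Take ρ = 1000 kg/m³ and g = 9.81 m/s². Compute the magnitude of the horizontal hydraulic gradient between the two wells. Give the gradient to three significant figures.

i ≈ 0.00538

Total head at PZ-6: h = 1226.31 m (water level in the piezometer is the total head).
Pressure head at PZ-12: ψ = P/(ρg) = 762×1000 / (1000 × 9.81) = 77.68 m.
Total head at PZ-12: h = z + ψ = 1156.15 + 77.68 = 1233.83 m.
Head difference: h(PZ-6) − h(PZ-12) = 1226.31 − 1233.83 = -7.52 m.
Hydraulic gradient: i = |Δh| / L = 7.52 / 1397.2 = 0.00538.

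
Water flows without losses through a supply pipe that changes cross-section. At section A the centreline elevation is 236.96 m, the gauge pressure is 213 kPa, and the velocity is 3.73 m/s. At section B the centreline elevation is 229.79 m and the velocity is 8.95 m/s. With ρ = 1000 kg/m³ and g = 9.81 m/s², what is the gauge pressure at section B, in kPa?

Pressure head at A: ψ₁ = P₁/(ρg) = 213×1000 / (1000 × 9.81) = 21.71 m.
Velocity heads: v₁²/2g = 3.73²/19.62 = 0.709 m; v₂²/2g = 8.95²/19.62 = 4.083 m.
Total head H = z₁ + ψ₁ + v₁²/2g = 236.96 + 21.71 + 0.709 = 259.38 m.
ψ₂ = H − z₂ − v₂²/2g = 259.38 − 229.79 − 4.083 = 25.51 m.
P₂ = ρgψ₂ = 1000 × 9.81 × 25.51 ≈ 250 kPa.

P₂ ≈ 250 kPa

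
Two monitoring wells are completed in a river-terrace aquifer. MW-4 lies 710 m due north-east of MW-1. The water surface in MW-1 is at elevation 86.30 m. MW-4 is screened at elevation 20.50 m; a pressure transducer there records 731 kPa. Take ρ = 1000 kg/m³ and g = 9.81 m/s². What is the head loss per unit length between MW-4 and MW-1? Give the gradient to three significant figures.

Total head at MW-1: h = 86.30 m (water level in the piezometer is the total head).
Pressure head at MW-4: ψ = P/(ρg) = 731×1000 / (1000 × 9.81) = 74.52 m.
Total head at MW-4: h = z + ψ = 20.50 + 74.52 = 95.02 m.
Head difference: h(MW-1) − h(MW-4) = 86.30 − 95.02 = -8.72 m.
Hydraulic gradient: i = |Δh| / L = 8.72 / 710 = 0.0123.

i ≈ 0.0123 m/m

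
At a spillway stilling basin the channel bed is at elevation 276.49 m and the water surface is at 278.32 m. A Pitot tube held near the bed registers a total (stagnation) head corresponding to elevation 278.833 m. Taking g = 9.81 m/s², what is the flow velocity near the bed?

Near the bed, under hydrostatic conditions, the piezometric head (z + ψ) equals the free-surface elevation, 278.32 m.
Velocity head = total − piezometric = 278.833 − 278.32 = 0.513 m.
v = √(2g·h_v) = √(2 × 9.81 × 0.513) = 3.17 m/s.

v ≈ 3.17 m/s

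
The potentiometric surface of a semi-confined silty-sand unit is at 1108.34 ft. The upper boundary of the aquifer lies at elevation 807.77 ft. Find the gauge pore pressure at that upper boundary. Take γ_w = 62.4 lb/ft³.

Pressure head at the aquifer top: ψ = h − z = 1108.34 − 807.77 = 300.57 ft.
P = γψ/144 = 62.4 × 300.57 / 144 = 130 psi.

P ≈ 130 psi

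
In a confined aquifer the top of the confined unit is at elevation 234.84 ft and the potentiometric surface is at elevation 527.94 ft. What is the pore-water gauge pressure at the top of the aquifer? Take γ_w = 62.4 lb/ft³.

Pressure head at the aquifer top: ψ = h − z = 527.94 − 234.84 = 293.10 ft.
P = γψ/144 = 62.4 × 293.10 / 144 = 127 psi.

P ≈ 127 psi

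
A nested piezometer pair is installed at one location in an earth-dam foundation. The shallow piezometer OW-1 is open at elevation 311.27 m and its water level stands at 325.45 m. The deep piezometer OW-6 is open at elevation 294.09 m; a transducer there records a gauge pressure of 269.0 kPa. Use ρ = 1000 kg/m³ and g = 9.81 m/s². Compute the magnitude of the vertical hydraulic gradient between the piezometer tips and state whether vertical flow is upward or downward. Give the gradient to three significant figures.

|i_v| ≈ 0.229; vertical flow is downward

Total head at OW-1: h = 325.45 m (water level in the standpipe).
Pressure head at OW-6: ψ = P/(ρg) = 269.0×1000 / (1000 × 9.81) = 27.42 m.
Total head at OW-6: h = z + ψ = 294.09 + 27.42 = 321.51 m.
Δh = h(OW-1) − h(OW-6) = 325.45 − 321.51 = 3.94 m.
Vertical separation Δz = 311.27 − 294.09 = 17.18 m.
|i_v| = |Δh| / Δz = 3.94 / 17.18 = 0.229.
Head is higher in the shallow piezometer, so vertical flow is downward (recharge condition).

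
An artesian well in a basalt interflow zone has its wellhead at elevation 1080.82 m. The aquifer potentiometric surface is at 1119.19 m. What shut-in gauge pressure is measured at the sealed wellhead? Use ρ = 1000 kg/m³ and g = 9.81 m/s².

Head above the cap: Δh = 1119.19 − 1080.82 = 38.37 m.
P = ρgΔh = 1000 × 9.81 × 38.37 = 376410 Pa ≈ 376 kPa.

P ≈ 376 kPa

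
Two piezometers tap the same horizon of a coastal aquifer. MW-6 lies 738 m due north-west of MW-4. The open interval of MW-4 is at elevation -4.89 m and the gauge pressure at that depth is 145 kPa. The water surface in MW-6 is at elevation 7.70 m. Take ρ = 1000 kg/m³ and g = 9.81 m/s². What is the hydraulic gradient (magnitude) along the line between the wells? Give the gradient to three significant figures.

Pressure head at MW-4: ψ = P/(ρg) = 145×1000 / (1000 × 9.81) = 14.78 m.
Total head at MW-4: h = z + ψ = -4.89 + 14.78 = 9.89 m.
Total head at MW-6: h = 7.70 m (water level in the piezometer is the total head).
Head difference: h(MW-4) − h(MW-6) = 9.89 − 7.70 = 2.19 m.
Hydraulic gradient: i = |Δh| / L = 2.19 / 738 = 0.00297.

i ≈ 0.00297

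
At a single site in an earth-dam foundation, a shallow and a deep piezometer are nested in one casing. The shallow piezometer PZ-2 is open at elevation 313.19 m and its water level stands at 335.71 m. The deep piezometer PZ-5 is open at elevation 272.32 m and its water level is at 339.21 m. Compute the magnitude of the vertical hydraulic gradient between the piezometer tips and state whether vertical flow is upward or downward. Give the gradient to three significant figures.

|i_v| ≈ 0.0856; vertical flow is upward

Total head at PZ-2: h = 335.71 m (water level in the standpipe).
Total head at PZ-5: h = 339.21 m.
Δh = h(PZ-2) − h(PZ-5) = 335.71 − 339.21 = -3.50 m.
Vertical separation Δz = 313.19 − 272.32 = 40.87 m.
|i_v| = |Δh| / Δz = 3.50 / 40.87 = 0.0856.
Head is higher in the deep piezometer, so vertical flow is upward (discharge condition).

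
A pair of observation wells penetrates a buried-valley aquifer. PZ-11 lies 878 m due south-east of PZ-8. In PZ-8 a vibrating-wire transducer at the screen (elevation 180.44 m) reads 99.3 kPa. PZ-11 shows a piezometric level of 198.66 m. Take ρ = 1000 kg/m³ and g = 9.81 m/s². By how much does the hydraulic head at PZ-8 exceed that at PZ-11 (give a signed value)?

Δh ≈ -8.10 m

Pressure head at PZ-8: ψ = P/(ρg) = 99.3×1000 / (1000 × 9.81) = 10.12 m.
Total head at PZ-8: h = z + ψ = 180.44 + 10.12 = 190.56 m.
Total head at PZ-11: h = 198.66 m (water level in the piezometer is the total head).
Head difference: h(PZ-8) − h(PZ-11) = 190.56 − 198.66 = -8.10 m.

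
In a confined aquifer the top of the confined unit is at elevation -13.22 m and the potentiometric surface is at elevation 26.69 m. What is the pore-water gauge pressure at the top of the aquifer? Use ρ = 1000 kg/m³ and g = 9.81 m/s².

P ≈ 392 kPa

Pressure head at the aquifer top: ψ = h − z = 26.69 − (-13.22) = 39.91 m.
P = ρgψ = 1000 × 9.81 × 39.91 = 391517 Pa ≈ 392 kPa.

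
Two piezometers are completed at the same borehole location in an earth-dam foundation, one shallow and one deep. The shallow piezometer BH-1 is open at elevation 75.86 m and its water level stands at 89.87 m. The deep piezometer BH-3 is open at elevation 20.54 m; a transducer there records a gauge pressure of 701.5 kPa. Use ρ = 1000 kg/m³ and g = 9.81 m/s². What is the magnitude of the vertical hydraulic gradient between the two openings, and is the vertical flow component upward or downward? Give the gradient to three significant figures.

Total head at BH-1: h = 89.87 m (water level in the standpipe).
Pressure head at BH-3: ψ = P/(ρg) = 701.5×1000 / (1000 × 9.81) = 71.51 m.
Total head at BH-3: h = z + ψ = 20.54 + 71.51 = 92.05 m.
Δh = h(BH-1) − h(BH-3) = 89.87 − 92.05 = -2.18 m.
Vertical separation Δz = 75.86 − 20.54 = 55.32 m.
|i_v| = |Δh| / Δz = 2.18 / 55.32 = 0.0394.
Head is higher in the deep piezometer, so vertical flow is upward (discharge condition).

|i_v| ≈ 0.0394; vertical flow is upward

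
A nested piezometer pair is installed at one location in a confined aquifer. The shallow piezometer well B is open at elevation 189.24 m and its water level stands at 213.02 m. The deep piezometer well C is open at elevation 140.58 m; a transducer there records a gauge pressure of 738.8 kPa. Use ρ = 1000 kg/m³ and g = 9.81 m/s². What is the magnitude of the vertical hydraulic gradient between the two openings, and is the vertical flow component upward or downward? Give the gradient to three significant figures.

|i_v| ≈ 0.0590; vertical flow is upward

Total head at well B: h = 213.02 m (water level in the standpipe).
Pressure head at well C: ψ = P/(ρg) = 738.8×1000 / (1000 × 9.81) = 75.31 m.
Total head at well C: h = z + ψ = 140.58 + 75.31 = 215.89 m.
Δh = h(well B) − h(well C) = 213.02 − 215.89 = -2.87 m.
Vertical separation Δz = 189.24 − 140.58 = 48.66 m.
|i_v| = |Δh| / Δz = 2.87 / 48.66 = 0.0590.
Head is higher in the deep piezometer, so vertical flow is upward (discharge condition).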